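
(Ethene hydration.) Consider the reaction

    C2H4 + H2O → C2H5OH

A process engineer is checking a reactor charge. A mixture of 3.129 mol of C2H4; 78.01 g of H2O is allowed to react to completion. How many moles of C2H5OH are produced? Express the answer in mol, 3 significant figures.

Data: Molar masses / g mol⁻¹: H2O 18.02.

3.13 mol

n(C2H4) = 3.129 mol
n(H2O) = 78.01 / 18.02 = 4.329 mol
n/ν for C2H4 = 3.129/1 = 3.129
n/ν for H2O = 4.329/1 = 4.329
Smallest n/ν is C2H4 → limiting reagent.
n(C2H5OH) = (1/1) × 3.129 = 3.129 mol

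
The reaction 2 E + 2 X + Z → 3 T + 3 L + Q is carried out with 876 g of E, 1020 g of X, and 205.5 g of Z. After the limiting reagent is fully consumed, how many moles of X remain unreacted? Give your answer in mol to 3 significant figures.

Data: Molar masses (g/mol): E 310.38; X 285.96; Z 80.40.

n(E) = 876.0 / 310.38 = 2.822 mol
n(X) = 1020 / 285.96 = 3.567 mol
n(Z) = 205.5 / 80.40 = 2.556 mol
n/ν for E = 2.822/2 = 1.411
n/ν for X = 3.567/2 = 1.784
n/ν for Z = 2.556/1 = 2.556
Smallest n/ν is E → limiting reagent.
X consumed = (2/2) × 2.822 = 2.822 mol
X remaining = 3.567 − 2.822 = 0.7450 mol

0.745 mol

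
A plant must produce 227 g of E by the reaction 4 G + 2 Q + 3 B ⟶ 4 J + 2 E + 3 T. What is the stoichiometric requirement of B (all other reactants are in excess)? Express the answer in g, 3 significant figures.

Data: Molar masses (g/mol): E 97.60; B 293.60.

1020 g

n(E) = 227 / 97.60 = 2.326 mol
n(B) = (3/2) × 2.326 = 3.489 mol
mass = 3.489 × 293.60 = 1024 g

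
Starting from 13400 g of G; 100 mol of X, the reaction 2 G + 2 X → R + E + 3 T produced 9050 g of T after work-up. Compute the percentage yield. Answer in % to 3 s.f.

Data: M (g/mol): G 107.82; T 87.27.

n(G) = 13400 / 107.82 = 124.3 mol
n(X) = 100.0 mol
n/ν → G: 62.15, X: 50.00; X is limiting.
theoretical n(T) = (3/2) × 100.0 = 150.0 mol → 13090 g
% yield = 9050 / 13090 × 100 = 69.14 %

69.1 %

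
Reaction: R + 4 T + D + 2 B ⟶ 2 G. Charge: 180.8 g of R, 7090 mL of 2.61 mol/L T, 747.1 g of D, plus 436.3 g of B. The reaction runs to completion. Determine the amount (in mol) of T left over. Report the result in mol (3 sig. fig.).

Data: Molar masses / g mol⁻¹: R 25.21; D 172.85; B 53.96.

2.33 mol

n(R) = 180.8 / 25.21 = 7.172 mol
n(T) = 2.61 × 7090/1000 = 18.50 mol
n(D) = 747.1 / 172.85 = 4.322 mol
n(B) = 436.3 / 53.96 = 8.086 mol
n/ν for R = 7.172/1 = 7.172
n/ν for T = 18.50/4 = 4.625
n/ν for D = 4.322/1 = 4.322
n/ν for B = 8.086/2 = 4.043
Smallest n/ν is B → limiting reagent.
T consumed = (4/2) × 8.086 = 16.17 mol
T remaining = 18.50 − 16.17 = 2.330 mol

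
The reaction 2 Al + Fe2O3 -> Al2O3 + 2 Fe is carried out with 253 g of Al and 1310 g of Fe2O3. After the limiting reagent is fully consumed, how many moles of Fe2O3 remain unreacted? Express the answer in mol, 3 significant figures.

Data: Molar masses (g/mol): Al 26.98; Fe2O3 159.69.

n(Al) = 253.0 / 26.98 = 9.377 mol
n(Fe2O3) = 1310 / 159.69 = 8.203 mol
n/ν for Al = 9.377/2 = 4.689
n/ν for Fe2O3 = 8.203/1 = 8.203
Smallest n/ν is Al → limiting reagent.
Fe2O3 consumed = (1/2) × 9.377 = 4.689 mol
Fe2O3 remaining = 8.203 − 4.689 = 3.514 mol

3.51 mol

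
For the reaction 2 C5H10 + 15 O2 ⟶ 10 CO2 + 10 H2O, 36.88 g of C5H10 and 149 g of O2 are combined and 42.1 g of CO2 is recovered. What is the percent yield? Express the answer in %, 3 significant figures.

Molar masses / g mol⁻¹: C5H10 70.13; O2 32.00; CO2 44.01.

n(C5H10) = 36.88 / 70.13 = 0.5259 mol
n(O2) = 149.0 / 32.00 = 4.656 mol
n/ν for C5H10 = 0.5259/2 = 0.2630
n/ν for O2 = 4.656/15 = 0.3104
Smallest n/ν is C5H10 → limiting reagent.
theoretical n(CO2) = (10/2) × 0.5259 = 2.630 mol → 115.7 g
% yield = 42.1 / 115.7 × 100 = 36.39 %

36.4 %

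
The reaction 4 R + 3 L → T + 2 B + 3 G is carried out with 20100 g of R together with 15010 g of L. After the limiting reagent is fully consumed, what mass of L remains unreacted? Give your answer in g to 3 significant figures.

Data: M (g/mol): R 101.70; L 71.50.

n(R) = 20100 / 101.70 = 197.6 mol
n(L) = 15010 / 71.50 = 209.9 mol
n/ν for R = 197.6/4 = 49.40
n/ν for L = 209.9/3 = 69.97
Smallest n/ν is R → limiting reagent.
L consumed = (3/4) × 197.6 = 148.2 mol
L remaining = 209.9 − 148.2 = 61.70 mol
mass = 61.70 × 71.50 = 4412 g

4410 g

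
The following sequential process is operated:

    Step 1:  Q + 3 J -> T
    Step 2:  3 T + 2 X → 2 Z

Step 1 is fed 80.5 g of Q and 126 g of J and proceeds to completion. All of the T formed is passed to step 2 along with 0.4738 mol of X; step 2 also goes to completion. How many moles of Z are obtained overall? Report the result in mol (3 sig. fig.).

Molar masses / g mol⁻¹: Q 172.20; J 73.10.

0.312 mol

Step 1:
n(Q) = 80.50 / 172.20 = 0.4675 mol
n(J) = 126.0 / 73.10 = 1.724 mol
n/ν for Q = 0.4675/1 = 0.4675
n/ν for J = 1.724/3 = 0.5747
Smallest n/ν is Q → limiting reagent.
n(T) produced = (1/1) × 0.4675 = 0.4675 mol
Step 2:
n(T) available = 0.4675 mol
n(X) = 0.4738 mol
n/ν for T = 0.4675/3 = 0.1558
n/ν for X = 0.4738/2 = 0.2369
Smallest n/ν is T → limiting reagent.
n(Z) = (2/3) × 0.4675 = 0.3117 mol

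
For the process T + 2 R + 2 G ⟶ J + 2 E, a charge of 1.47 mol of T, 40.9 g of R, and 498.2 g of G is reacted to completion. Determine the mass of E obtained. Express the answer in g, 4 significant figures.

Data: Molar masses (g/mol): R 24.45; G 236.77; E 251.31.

n(T) = 1.470 mol
n(R) = 40.90 / 24.45 = 1.673 mol
n(G) = 498.2 / 236.77 = 2.104 mol
n/ν for T = 1.470/1 = 1.470
n/ν for R = 1.673/2 = 0.8365
n/ν for G = 2.104/2 = 1.052
Smallest n/ν is R → limiting reagent.
n(E) = (2/2) × 1.673 = 1.673 mol
mass = 1.673 × 251.31 = 420.4 g

420.4 g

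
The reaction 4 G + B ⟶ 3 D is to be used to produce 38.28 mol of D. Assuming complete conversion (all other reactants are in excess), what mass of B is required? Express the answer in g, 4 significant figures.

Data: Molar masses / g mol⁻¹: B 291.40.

n(D) = 38.28 mol
n(B) = (1/3) × 38.28 = 12.76 mol
mass = 12.76 × 291.40 = 3718 g

3718 g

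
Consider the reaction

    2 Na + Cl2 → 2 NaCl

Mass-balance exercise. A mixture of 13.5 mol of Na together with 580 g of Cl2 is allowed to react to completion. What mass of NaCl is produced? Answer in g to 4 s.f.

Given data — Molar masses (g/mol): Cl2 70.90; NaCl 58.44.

788.9 g

n(Na) = 13.50 mol
n(Cl2) = 580.0 / 70.90 = 8.181 mol
n/ν → Na: 6.750, Cl2: 8.181; Na is limiting.
n(NaCl) = (2/2) × 13.50 = 13.50 mol
mass = 13.50 × 58.44 = 788.9 g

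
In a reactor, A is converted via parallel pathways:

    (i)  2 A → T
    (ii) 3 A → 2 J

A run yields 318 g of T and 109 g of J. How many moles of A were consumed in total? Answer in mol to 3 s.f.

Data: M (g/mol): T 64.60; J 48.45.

n(T) = 318 / 64.60 = 4.923 mol
n(J) = 109 / 48.45 = 2.250 mol
n(A) via (i) = (2/1)×4.923 = 9.846 mol
n(A) via (ii) = (3/2)×2.250 = 3.375 mol
total n(A) = 9.846 + 3.375 = 13.22 mol

13.2 mol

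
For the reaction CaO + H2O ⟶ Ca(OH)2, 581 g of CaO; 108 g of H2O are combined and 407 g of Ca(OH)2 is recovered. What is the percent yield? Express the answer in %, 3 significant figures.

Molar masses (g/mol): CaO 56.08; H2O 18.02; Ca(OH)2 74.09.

91.7 %

n(CaO) = 581.0 / 56.08 = 10.36 mol
n(H2O) = 108.0 / 18.02 = 5.993 mol
n/ν for CaO = 10.36/1 = 10.36
n/ν for H2O = 5.993/1 = 5.993
Smallest n/ν is H2O → limiting reagent.
theoretical n(Ca(OH)2) = (1/1) × 5.993 = 5.993 mol → 444.0 g
% yield = 407 / 444.0 × 100 = 91.67 %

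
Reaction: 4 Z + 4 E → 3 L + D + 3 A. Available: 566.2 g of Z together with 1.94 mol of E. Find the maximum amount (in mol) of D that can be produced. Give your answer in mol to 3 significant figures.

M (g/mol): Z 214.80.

0.485 mol

n(Z) = 566.2 / 214.80 = 2.636 mol
n(E) = 1.940 mol
n/ν → Z: 0.6590, E: 0.4850; E is limiting.
n(D) = (1/4) × 1.940 = 0.4850 mol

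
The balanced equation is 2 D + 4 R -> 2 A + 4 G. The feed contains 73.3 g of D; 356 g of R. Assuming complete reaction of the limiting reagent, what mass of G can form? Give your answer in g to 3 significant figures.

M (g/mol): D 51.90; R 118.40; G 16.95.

47.9 g

n(D) = 73.30 / 51.90 = 1.412 mol
n(R) = 356.0 / 118.40 = 3.007 mol
n/ν for D = 1.412/2 = 0.7060
n/ν for R = 3.007/4 = 0.7518
Smallest n/ν is D → limiting reagent.
n(G) = (4/2) × 1.412 = 2.824 mol
mass = 2.824 × 16.95 = 47.87 g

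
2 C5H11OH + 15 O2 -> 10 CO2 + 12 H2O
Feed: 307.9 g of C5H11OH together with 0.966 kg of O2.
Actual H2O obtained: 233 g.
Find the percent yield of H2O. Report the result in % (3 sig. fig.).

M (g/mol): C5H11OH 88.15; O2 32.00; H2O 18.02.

n(C5H11OH) = 307.9 / 88.15 = 3.493 mol
n(O2) = 0.9660×1000 / 32.00 = 30.19 mol
n/ν → C5H11OH: 1.747, O2: 2.013; C5H11OH is limiting.
theoretical n(H2O) = (12/2) × 3.493 = 20.96 mol → 377.7 g
% yield = 233 / 377.7 × 100 = 61.69 %

61.7 %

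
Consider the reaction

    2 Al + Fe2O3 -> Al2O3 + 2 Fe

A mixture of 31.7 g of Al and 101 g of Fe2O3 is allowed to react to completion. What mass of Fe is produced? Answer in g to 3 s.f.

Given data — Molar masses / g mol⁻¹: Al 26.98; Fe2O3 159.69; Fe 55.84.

65.6 g

n(Al) = 31.70 / 26.98 = 1.175 mol
n(Fe2O3) = 101.0 / 159.69 = 0.6325 mol
n/ν → Al: 0.5875, Fe2O3: 0.6325; Al is limiting.
n(Fe) = (2/2) × 1.175 = 1.175 mol
mass = 1.175 × 55.84 = 65.61 g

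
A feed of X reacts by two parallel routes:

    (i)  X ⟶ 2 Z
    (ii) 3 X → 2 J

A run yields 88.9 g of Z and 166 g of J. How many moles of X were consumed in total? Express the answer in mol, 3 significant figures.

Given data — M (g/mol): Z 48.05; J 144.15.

n(Z) = 88.9 / 48.05 = 1.850 mol
n(J) = 166 / 144.15 = 1.152 mol
n(X) via (i) = (1/2)×1.850 = 0.9250 mol
n(X) via (ii) = (3/2)×1.152 = 1.728 mol
total n(X) = 0.9250 + 1.728 = 2.653 mol

2.65 mol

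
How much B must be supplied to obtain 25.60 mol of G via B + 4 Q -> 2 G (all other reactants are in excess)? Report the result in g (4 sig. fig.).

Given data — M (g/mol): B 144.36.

n(G) = 25.60 mol
n(B) = (1/2) × 25.60 = 12.80 mol
mass = 12.80 × 144.36 = 1848 g

1848 g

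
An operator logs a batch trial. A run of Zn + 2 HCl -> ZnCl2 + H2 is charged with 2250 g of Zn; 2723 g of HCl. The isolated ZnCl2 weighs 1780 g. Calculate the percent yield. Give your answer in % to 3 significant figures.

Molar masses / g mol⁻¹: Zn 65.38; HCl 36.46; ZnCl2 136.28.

n(Zn) = 2250 / 65.38 = 34.41 mol
n(HCl) = 2723 / 36.46 = 74.68 mol
n/ν → Zn: 34.41, HCl: 37.34; Zn is limiting.
theoretical n(ZnCl2) = (1/1) × 34.41 = 34.41 mol → 4689 g
% yield = 1780 / 4689 × 100 = 37.96 %

38.0 %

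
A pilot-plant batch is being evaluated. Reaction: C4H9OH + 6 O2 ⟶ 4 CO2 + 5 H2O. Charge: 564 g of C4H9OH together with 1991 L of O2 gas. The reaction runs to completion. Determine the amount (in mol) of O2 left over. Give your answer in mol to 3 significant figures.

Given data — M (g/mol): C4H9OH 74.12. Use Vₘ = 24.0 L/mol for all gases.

37.3 mol

n(C4H9OH) = 564.0 / 74.12 = 7.609 mol
n(O2) = 1991 / 24.0 = 82.96 mol
n/ν for C4H9OH = 7.609/1 = 7.609
n/ν for O2 = 82.96/6 = 13.83
Smallest n/ν is C4H9OH → limiting reagent.
O2 consumed = (6/1) × 7.609 = 45.65 mol
O2 remaining = 82.96 − 45.65 = 37.31 mol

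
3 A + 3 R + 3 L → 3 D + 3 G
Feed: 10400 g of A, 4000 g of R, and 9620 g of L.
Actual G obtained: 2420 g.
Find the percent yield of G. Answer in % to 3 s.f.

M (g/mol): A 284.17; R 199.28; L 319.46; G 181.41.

66.5 %

n(A) = 10400 / 284.17 = 36.60 mol
n(R) = 4000 / 199.28 = 20.07 mol
n(L) = 9620 / 319.46 = 30.11 mol
n/ν for A = 36.60/3 = 12.20
n/ν for R = 20.07/3 = 6.690
n/ν for L = 30.11/3 = 10.04
Smallest n/ν is R → limiting reagent.
theoretical n(G) = (3/3) × 20.07 = 20.07 mol → 3641 g
% yield = 2420 / 3641 × 100 = 66.47 %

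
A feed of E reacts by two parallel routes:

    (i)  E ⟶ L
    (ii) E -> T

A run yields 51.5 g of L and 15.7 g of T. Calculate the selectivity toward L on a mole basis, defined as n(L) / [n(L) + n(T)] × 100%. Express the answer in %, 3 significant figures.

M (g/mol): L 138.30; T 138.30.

n(L) = 51.5 / 138.30 = 0.3724 mol
n(T) = 15.7 / 138.30 = 0.1135 mol
selectivity = 0.3724/(0.3724+0.1135) × 100 = 76.64 %

76.6 %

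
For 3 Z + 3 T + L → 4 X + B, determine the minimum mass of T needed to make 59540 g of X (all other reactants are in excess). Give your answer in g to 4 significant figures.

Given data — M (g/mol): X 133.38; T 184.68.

61830 g

n(X) = 59540 / 133.38 = 446.4 mol
n(T) = (3/4) × 446.4 = 334.8 mol
mass = 334.8 × 184.68 = 61830 g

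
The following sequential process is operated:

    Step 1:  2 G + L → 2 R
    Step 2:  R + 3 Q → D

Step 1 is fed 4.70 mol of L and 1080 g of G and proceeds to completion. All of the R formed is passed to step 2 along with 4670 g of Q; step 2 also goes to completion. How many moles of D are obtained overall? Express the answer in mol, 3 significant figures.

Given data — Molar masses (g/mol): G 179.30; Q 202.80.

Step 1:
n(L) = 4.700 mol
n(G) = 1080 / 179.30 = 6.023 mol
n/ν for L = 4.700/1 = 4.700
n/ν for G = 6.023/2 = 3.012
Smallest n/ν is G → limiting reagent.
n(R) produced = (2/2) × 6.023 = 6.023 mol
Step 2:
n(R) available = 6.023 mol
n(Q) = 4670 / 202.80 = 23.03 mol
n/ν for R = 6.023/1 = 6.023
n/ν for Q = 23.03/3 = 7.677
Smallest n/ν is R → limiting reagent.
n(D) = (1/1) × 6.023 = 6.023 mol

6.02 mol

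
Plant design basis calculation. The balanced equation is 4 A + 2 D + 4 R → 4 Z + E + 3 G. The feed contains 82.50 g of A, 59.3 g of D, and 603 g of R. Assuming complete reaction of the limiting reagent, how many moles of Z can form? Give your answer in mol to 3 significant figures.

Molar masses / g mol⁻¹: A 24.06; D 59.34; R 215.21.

n(A) = 82.50 / 24.06 = 3.429 mol
n(D) = 59.30 / 59.34 = 0.9993 mol
n(R) = 603.0 / 215.21 = 2.802 mol
n/ν → A: 0.8573, D: 0.4997, R: 0.7005; D is limiting.
n(Z) = (4/2) × 0.9993 = 1.999 mol

2.00 mol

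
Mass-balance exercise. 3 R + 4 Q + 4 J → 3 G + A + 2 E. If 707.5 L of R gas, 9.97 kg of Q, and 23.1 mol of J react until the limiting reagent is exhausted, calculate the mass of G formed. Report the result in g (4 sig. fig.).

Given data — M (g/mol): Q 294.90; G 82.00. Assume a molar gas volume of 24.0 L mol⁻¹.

1421 g

n(R) = 707.5 / 24.0 = 29.48 mol
n(Q) = 9.970×1000 / 294.90 = 33.81 mol
n(J) = 23.10 mol
n/ν → R: 9.827, Q: 8.453, J: 5.775; J is limiting.
n(G) = (3/4) × 23.10 = 17.33 mol
mass = 17.33 × 82.00 = 1421 g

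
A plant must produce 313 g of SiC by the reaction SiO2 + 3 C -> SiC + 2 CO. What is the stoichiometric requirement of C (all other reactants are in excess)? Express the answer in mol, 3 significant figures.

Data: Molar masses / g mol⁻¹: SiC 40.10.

n(SiC) = 313 / 40.10 = 7.805 mol
n(C) = (3/1) × 7.805 = 23.42 mol

23.4 mol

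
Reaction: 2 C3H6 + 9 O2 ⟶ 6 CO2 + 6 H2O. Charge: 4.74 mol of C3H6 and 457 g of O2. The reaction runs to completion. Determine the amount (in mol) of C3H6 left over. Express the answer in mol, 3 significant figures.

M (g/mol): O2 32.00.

1.57 mol

n(C3H6) = 4.740 mol
n(O2) = 457.0 / 32.00 = 14.28 mol
n/ν for C3H6 = 4.740/2 = 2.370
n/ν for O2 = 14.28/9 = 1.587
Smallest n/ν is O2 → limiting reagent.
C3H6 consumed = (2/9) × 14.28 = 3.173 mol
C3H6 remaining = 4.740 − 3.173 = 1.567 mol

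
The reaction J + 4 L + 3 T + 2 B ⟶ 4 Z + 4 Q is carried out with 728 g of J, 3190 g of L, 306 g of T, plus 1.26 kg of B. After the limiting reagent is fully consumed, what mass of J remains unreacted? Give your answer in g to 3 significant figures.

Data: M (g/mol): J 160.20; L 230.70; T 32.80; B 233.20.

n(J) = 728.0 / 160.20 = 4.544 mol
n(L) = 3190 / 230.70 = 13.83 mol
n(T) = 306.0 / 32.80 = 9.329 mol
n(B) = 1.260×1000 / 233.20 = 5.403 mol
n/ν for J = 4.544/1 = 4.544
n/ν for L = 13.83/4 = 3.458
n/ν for T = 9.329/3 = 3.110
n/ν for B = 5.403/2 = 2.702
Smallest n/ν is B → limiting reagent.
J consumed = (1/2) × 5.403 = 2.702 mol
J remaining = 4.544 − 2.702 = 1.842 mol
mass = 1.842 × 160.20 = 295.1 g

295 g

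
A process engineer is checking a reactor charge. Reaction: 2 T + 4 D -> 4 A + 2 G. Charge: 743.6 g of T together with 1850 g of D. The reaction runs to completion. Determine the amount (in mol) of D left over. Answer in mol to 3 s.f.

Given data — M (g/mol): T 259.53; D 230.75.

2.29 mol

n(T) = 743.6 / 259.53 = 2.865 mol
n(D) = 1850 / 230.75 = 8.017 mol
n/ν for T = 2.865/2 = 1.433
n/ν for D = 8.017/4 = 2.004
Smallest n/ν is T → limiting reagent.
D consumed = (4/2) × 2.865 = 5.730 mol
D remaining = 8.017 − 5.730 = 2.287 mol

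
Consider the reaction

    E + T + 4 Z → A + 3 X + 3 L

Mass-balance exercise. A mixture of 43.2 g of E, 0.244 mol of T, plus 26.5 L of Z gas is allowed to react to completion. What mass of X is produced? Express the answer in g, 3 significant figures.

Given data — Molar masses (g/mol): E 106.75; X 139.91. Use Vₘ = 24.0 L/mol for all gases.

n(E) = 43.20 / 106.75 = 0.4047 mol
n(T) = 0.2440 mol
n(Z) = 26.50 / 24.0 = 1.104 mol
n/ν → E: 0.4047, T: 0.2440, Z: 0.2760; T is limiting.
n(X) = (3/1) × 0.2440 = 0.7320 mol
mass = 0.7320 × 139.91 = 102.4 g

102 g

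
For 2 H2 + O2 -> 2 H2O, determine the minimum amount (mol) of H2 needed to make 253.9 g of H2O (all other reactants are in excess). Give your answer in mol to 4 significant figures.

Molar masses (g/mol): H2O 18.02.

14.09 mol

n(H2O) = 253.9 / 18.02 = 14.09 mol
n(H2) = (2/2) × 14.09 = 14.09 mol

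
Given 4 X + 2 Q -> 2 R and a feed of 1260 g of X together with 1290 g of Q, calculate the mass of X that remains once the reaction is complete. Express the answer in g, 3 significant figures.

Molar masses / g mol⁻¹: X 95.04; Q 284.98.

400 g

n(X) = 1260 / 95.04 = 13.26 mol
n(Q) = 1290 / 284.98 = 4.527 mol
n/ν → X: 3.315, Q: 2.264; Q is limiting.
X consumed = (4/2) × 4.527 = 9.054 mol
X remaining = 13.26 − 9.054 = 4.206 mol
mass = 4.206 × 95.04 = 399.7 g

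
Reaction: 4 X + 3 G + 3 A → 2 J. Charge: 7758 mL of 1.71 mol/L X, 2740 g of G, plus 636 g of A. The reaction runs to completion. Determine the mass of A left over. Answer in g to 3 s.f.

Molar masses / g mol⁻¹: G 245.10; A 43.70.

n(X) = 1.71 × 7758/1000 = 13.27 mol
n(G) = 2740 / 245.10 = 11.18 mol
n(A) = 636.0 / 43.70 = 14.55 mol
n/ν for X = 13.27/4 = 3.318
n/ν for G = 11.18/3 = 3.727
n/ν for A = 14.55/3 = 4.850
Smallest n/ν is X → limiting reagent.
A consumed = (3/4) × 13.27 = 9.953 mol
A remaining = 14.55 − 9.953 = 4.597 mol
mass = 4.597 × 43.70 = 200.9 g

201 g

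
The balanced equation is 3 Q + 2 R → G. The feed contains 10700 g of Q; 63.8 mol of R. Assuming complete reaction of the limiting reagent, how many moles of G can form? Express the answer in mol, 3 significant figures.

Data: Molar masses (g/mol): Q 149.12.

23.9 mol

n(Q) = 10700 / 149.12 = 71.75 mol
n(R) = 63.80 mol
n/ν for Q = 71.75/3 = 23.92
n/ν for R = 63.80/2 = 31.90
Smallest n/ν is Q → limiting reagent.
n(G) = (1/3) × 71.75 = 23.92 mol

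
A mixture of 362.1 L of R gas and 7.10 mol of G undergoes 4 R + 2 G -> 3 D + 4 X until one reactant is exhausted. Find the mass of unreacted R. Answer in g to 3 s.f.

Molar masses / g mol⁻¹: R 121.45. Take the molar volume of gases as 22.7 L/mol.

213 g

n(R) = 362.1 / 22.7 = 15.95 mol
n(G) = 7.100 mol
n/ν for R = 15.95/4 = 3.988
n/ν for G = 7.100/2 = 3.550
Smallest n/ν is G → limiting reagent.
R consumed = (4/2) × 7.100 = 14.20 mol
R remaining = 15.95 − 14.20 = 1.750 mol
mass = 1.750 × 121.45 = 212.5 g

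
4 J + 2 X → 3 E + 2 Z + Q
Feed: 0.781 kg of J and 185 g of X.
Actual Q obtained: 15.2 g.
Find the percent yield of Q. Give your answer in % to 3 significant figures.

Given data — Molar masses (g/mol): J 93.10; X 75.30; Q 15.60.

n(J) = 0.7810×1000 / 93.10 = 8.389 mol
n(X) = 185.0 / 75.30 = 2.457 mol
n/ν for J = 8.389/4 = 2.097
n/ν for X = 2.457/2 = 1.229
Smallest n/ν is X → limiting reagent.
theoretical n(Q) = (1/2) × 2.457 = 1.229 mol → 19.17 g
% yield = 15.2 / 19.17 × 100 = 79.29 %

79.3 %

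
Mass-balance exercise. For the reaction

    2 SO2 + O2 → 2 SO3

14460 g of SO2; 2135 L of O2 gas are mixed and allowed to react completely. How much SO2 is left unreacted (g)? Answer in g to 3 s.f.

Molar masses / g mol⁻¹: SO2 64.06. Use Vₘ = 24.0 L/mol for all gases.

n(SO2) = 14460 / 64.06 = 225.7 mol
n(O2) = 2135 / 24.0 = 88.96 mol
n/ν → SO2: 112.9, O2: 88.96; O2 is limiting.
SO2 consumed = (2/1) × 88.96 = 177.9 mol
SO2 remaining = 225.7 − 177.9 = 47.80 mol
mass = 47.80 × 64.06 = 3062 g

3060 g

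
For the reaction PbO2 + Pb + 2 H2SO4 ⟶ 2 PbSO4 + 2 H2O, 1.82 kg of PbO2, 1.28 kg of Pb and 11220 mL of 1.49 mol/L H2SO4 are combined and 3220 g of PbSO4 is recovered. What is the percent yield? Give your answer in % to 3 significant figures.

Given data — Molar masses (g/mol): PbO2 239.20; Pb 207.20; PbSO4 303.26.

n(PbO2) = 1.820×1000 / 239.20 = 7.609 mol
n(Pb) = 1.280×1000 / 207.20 = 6.178 mol
n(H2SO4) = 1.49 × 11220/1000 = 16.72 mol
n/ν → PbO2: 7.609, Pb: 6.178, H2SO4: 8.360; Pb is limiting.
theoretical n(PbSO4) = (2/1) × 6.178 = 12.36 mol → 3748 g
% yield = 3220 / 3748 × 100 = 85.91 %

85.9 %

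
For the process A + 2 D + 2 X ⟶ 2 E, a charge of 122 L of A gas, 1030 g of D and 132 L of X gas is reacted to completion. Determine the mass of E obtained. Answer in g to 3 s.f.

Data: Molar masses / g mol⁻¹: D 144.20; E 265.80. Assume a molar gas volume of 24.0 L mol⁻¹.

n(A) = 122.0 / 24.0 = 5.083 mol
n(D) = 1030 / 144.20 = 7.143 mol
n(X) = 132.0 / 24.0 = 5.500 mol
n/ν for A = 5.083/1 = 5.083
n/ν for D = 7.143/2 = 3.572
n/ν for X = 5.500/2 = 2.750
Smallest n/ν is X → limiting reagent.
n(E) = (2/2) × 5.500 = 5.500 mol
mass = 5.500 × 265.80 = 1462 g

1460 g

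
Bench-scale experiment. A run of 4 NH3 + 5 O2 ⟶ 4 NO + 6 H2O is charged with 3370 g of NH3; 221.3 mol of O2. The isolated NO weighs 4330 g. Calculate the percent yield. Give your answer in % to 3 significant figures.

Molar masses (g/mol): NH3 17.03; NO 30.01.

n(NH3) = 3370 / 17.03 = 197.9 mol
n(O2) = 221.3 mol
n/ν → NH3: 49.48, O2: 44.26; O2 is limiting.
theoretical n(NO) = (4/5) × 221.3 = 177.0 mol → 5312 g
% yield = 4330 / 5312 × 100 = 81.51 %

81.5 %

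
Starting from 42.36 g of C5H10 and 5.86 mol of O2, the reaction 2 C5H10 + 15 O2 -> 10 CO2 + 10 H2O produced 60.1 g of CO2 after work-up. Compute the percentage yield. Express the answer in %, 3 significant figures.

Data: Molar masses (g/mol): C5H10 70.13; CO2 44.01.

n(C5H10) = 42.36 / 70.13 = 0.6040 mol
n(O2) = 5.860 mol
n/ν → C5H10: 0.3020, O2: 0.3907; C5H10 is limiting.
theoretical n(CO2) = (10/2) × 0.6040 = 3.020 mol → 132.9 g
% yield = 60.1 / 132.9 × 100 = 45.22 %

45.2 %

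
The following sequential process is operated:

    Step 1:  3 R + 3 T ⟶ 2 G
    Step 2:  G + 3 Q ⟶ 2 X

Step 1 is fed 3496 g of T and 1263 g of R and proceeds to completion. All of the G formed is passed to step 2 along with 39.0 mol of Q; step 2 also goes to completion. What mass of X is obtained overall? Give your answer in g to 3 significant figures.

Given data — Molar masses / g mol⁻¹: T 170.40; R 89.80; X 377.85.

Step 1:
n(T) = 3496 / 170.40 = 20.52 mol
n(R) = 1263 / 89.80 = 14.06 mol
n/ν for T = 20.52/3 = 6.840
n/ν for R = 14.06/3 = 4.687
Smallest n/ν is R → limiting reagent.
n(G) produced = (2/3) × 14.06 = 9.373 mol
Step 2:
n(G) available = 9.373 mol
n(Q) = 39.00 mol
n/ν for G = 9.373/1 = 9.373
n/ν for Q = 39.00/3 = 13.00
Smallest n/ν is G → limiting reagent.
n(X) = (2/1) × 9.373 = 18.75 mol
mass = 18.75 × 377.85 = 7085 g

7090 g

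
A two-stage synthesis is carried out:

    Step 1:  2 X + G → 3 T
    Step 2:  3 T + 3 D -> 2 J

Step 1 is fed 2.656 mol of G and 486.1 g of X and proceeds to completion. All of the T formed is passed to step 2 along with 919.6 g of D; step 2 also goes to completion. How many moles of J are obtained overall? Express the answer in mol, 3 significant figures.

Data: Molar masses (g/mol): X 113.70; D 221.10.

Step 1:
n(G) = 2.656 mol
n(X) = 486.1 / 113.70 = 4.275 mol
n/ν for G = 2.656/1 = 2.656
n/ν for X = 4.275/2 = 2.138
Smallest n/ν is X → limiting reagent.
n(T) produced = (3/2) × 4.275 = 6.413 mol
Step 2:
n(T) available = 6.413 mol
n(D) = 919.6 / 221.10 = 4.159 mol
n/ν for T = 6.413/3 = 2.138
n/ν for D = 4.159/3 = 1.386
Smallest n/ν is D → limiting reagent.
n(J) = (2/3) × 4.159 = 2.773 mol

2.77 mol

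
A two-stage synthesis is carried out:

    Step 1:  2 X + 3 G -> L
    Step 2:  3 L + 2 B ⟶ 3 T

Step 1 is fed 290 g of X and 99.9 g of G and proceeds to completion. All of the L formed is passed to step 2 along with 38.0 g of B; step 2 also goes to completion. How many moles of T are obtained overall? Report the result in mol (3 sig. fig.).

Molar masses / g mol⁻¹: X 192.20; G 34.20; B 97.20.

0.586 mol

Step 1:
n(X) = 290.0 / 192.20 = 1.509 mol
n(G) = 99.90 / 34.20 = 2.921 mol
n/ν for X = 1.509/2 = 0.7545
n/ν for G = 2.921/3 = 0.9737
Smallest n/ν is X → limiting reagent.
n(L) produced = (1/2) × 1.509 = 0.7545 mol
Step 2:
n(L) available = 0.7545 mol
n(B) = 38.00 / 97.20 = 0.3909 mol
n/ν for L = 0.7545/3 = 0.2515
n/ν for B = 0.3909/2 = 0.1955
Smallest n/ν is B → limiting reagent.
n(T) = (3/2) × 0.3909 = 0.5864 mol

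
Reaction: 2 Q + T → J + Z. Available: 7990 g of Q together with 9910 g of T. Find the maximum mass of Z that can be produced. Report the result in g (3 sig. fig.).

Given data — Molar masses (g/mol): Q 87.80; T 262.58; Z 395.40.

n(Q) = 7990 / 87.80 = 91.00 mol
n(T) = 9910 / 262.58 = 37.74 mol
n/ν for Q = 91.00/2 = 45.50
n/ν for T = 37.74/1 = 37.74
Smallest n/ν is T → limiting reagent.
n(Z) = (1/1) × 37.74 = 37.74 mol
mass = 37.74 × 395.40 = 14920 g

14900 g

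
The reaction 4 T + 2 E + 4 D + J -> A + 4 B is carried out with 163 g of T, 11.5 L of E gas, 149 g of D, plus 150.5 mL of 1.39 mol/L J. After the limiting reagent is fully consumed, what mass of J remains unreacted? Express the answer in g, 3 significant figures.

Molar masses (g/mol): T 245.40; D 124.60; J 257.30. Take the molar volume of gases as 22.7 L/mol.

n(T) = 163.0 / 245.40 = 0.6642 mol
n(E) = 11.50 / 22.7 = 0.5066 mol
n(D) = 149.0 / 124.60 = 1.196 mol
n(J) = 1.39 × 150.5/1000 = 0.2092 mol
n/ν → T: 0.1661, E: 0.2533, D: 0.2990, J: 0.2092; T is limiting.
J consumed = (1/4) × 0.6642 = 0.1661 mol
J remaining = 0.2092 − 0.1661 = 0.04310 mol
mass = 0.04310 × 257.30 = 11.09 g

11.1 g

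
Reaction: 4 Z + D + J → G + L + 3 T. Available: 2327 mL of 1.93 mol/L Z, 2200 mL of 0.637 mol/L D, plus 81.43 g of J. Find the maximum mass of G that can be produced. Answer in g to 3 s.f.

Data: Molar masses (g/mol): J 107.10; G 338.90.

n(Z) = 1.93 × 2327/1000 = 4.491 mol
n(D) = 0.637 × 2200/1000 = 1.401 mol
n(J) = 81.43 / 107.10 = 0.7603 mol
n/ν for Z = 4.491/4 = 1.123
n/ν for D = 1.401/1 = 1.401
n/ν for J = 0.7603/1 = 0.7603
Smallest n/ν is J → limiting reagent.
n(G) = (1/1) × 0.7603 = 0.7603 mol
mass = 0.7603 × 338.90 = 257.7 g

258 g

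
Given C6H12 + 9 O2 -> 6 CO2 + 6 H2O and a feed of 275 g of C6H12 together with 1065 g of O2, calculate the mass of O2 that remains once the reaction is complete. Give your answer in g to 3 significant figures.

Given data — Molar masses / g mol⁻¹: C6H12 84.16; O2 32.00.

n(C6H12) = 275.0 / 84.16 = 3.268 mol
n(O2) = 1065 / 32.00 = 33.28 mol
n/ν for C6H12 = 3.268/1 = 3.268
n/ν for O2 = 33.28/9 = 3.698
Smallest n/ν is C6H12 → limiting reagent.
O2 consumed = (9/1) × 3.268 = 29.41 mol
O2 remaining = 33.28 − 29.41 = 3.870 mol
mass = 3.870 × 32.00 = 123.8 g

124 g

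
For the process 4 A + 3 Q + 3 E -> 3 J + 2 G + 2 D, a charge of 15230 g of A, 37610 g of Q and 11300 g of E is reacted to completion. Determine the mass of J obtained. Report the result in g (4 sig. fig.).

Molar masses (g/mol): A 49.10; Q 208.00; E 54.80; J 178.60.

32290 g

n(A) = 15230 / 49.10 = 310.2 mol
n(Q) = 37610 / 208.00 = 180.8 mol
n(E) = 11300 / 54.80 = 206.2 mol
n/ν for A = 310.2/4 = 77.55
n/ν for Q = 180.8/3 = 60.27
n/ν for E = 206.2/3 = 68.73
Smallest n/ν is Q → limiting reagent.
n(J) = (3/3) × 180.8 = 180.8 mol
mass = 180.8 × 178.60 = 32290 g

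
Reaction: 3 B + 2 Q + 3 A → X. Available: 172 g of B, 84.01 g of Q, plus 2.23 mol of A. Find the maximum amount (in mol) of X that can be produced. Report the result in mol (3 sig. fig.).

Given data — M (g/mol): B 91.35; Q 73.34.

n(B) = 172.0 / 91.35 = 1.883 mol
n(Q) = 84.01 / 73.34 = 1.145 mol
n(A) = 2.230 mol
n/ν → B: 0.6277, Q: 0.5725, A: 0.7433; Q is limiting.
n(X) = (1/2) × 1.145 = 0.5725 mol

0.573 mol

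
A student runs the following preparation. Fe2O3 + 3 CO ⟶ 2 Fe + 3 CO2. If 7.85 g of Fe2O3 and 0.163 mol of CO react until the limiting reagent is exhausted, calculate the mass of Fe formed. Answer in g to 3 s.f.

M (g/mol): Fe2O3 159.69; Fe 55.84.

5.49 g

n(Fe2O3) = 7.850 / 159.69 = 0.04916 mol
n(CO) = 0.1630 mol
n/ν for Fe2O3 = 0.04916/1 = 0.04916
n/ν for CO = 0.1630/3 = 0.05433
Smallest n/ν is Fe2O3 → limiting reagent.
n(Fe) = (2/1) × 0.04916 = 0.09832 mol
mass = 0.09832 × 55.84 = 5.490 g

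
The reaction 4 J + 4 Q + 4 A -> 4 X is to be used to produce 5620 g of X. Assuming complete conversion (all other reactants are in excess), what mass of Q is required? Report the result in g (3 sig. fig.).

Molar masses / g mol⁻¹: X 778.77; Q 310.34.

n(X) = 5620 / 778.77 = 7.217 mol
n(Q) = (4/4) × 7.217 = 7.217 mol
mass = 7.217 × 310.34 = 2240 g

2240 g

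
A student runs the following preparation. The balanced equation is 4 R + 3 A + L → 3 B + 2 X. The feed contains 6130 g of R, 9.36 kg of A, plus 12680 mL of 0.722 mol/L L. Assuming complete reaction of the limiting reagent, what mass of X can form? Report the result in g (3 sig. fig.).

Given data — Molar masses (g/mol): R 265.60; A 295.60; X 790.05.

9120 g

n(R) = 6130 / 265.60 = 23.08 mol
n(A) = 9.360×1000 / 295.60 = 31.66 mol
n(L) = 0.722 × 12680/1000 = 9.155 mol
n/ν for R = 23.08/4 = 5.770
n/ν for A = 31.66/3 = 10.55
n/ν for L = 9.155/1 = 9.155
Smallest n/ν is R → limiting reagent.
n(X) = (2/4) × 23.08 = 11.54 mol
mass = 11.54 × 790.05 = 9117 g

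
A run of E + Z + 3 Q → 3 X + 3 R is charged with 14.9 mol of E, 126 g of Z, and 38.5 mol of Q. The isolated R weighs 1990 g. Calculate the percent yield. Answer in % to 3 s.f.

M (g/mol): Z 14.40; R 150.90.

n(E) = 14.90 mol
n(Z) = 126.0 / 14.40 = 8.750 mol
n(Q) = 38.50 mol
n/ν for E = 14.90/1 = 14.90
n/ν for Z = 8.750/1 = 8.750
n/ν for Q = 38.50/3 = 12.83
Smallest n/ν is Z → limiting reagent.
theoretical n(R) = (3/1) × 8.750 = 26.25 mol → 3961 g
% yield = 1990 / 3961 × 100 = 50.24 %

50.2 %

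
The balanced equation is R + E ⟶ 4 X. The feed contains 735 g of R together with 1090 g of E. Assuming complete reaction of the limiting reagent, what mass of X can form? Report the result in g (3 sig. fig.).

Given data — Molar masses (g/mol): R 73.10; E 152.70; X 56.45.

1610 g

n(R) = 735.0 / 73.10 = 10.05 mol
n(E) = 1090 / 152.70 = 7.138 mol
n/ν for R = 10.05/1 = 10.05
n/ν for E = 7.138/1 = 7.138
Smallest n/ν is E → limiting reagent.
n(X) = (4/1) × 7.138 = 28.55 mol
mass = 28.55 × 56.45 = 1612 g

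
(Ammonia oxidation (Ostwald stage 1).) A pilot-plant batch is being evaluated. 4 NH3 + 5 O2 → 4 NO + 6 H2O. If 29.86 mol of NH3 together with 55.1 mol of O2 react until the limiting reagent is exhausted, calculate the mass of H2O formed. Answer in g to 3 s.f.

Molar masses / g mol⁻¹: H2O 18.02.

807 g

n(NH3) = 29.86 mol
n(O2) = 55.10 mol
n/ν for NH3 = 29.86/4 = 7.465
n/ν for O2 = 55.10/5 = 11.02
Smallest n/ν is NH3 → limiting reagent.
n(H2O) = (6/4) × 29.86 = 44.79 mol
mass = 44.79 × 18.02 = 807.1 g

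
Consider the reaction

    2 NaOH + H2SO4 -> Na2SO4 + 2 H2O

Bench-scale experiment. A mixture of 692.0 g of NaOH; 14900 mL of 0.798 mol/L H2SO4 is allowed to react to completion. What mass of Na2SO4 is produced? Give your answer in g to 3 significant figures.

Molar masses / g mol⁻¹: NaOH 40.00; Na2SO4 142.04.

n(NaOH) = 692.0 / 40.00 = 17.30 mol
n(H2SO4) = 0.798 × 14900/1000 = 11.89 mol
n/ν for NaOH = 17.30/2 = 8.650
n/ν for H2SO4 = 11.89/1 = 11.89
Smallest n/ν is NaOH → limiting reagent.
n(Na2SO4) = (1/2) × 17.30 = 8.650 mol
mass = 8.650 × 142.04 = 1229 g

1230 g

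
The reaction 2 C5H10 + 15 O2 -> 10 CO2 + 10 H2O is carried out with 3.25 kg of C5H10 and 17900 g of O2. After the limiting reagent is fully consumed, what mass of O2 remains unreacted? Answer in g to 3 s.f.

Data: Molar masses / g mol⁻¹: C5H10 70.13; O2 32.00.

6780 g

n(C5H10) = 3.250×1000 / 70.13 = 46.34 mol
n(O2) = 17900 / 32.00 = 559.4 mol
n/ν → C5H10: 23.17, O2: 37.29; C5H10 is limiting.
O2 consumed = (15/2) × 46.34 = 347.6 mol
O2 remaining = 559.4 − 347.6 = 211.8 mol
mass = 211.8 × 32.00 = 6778 g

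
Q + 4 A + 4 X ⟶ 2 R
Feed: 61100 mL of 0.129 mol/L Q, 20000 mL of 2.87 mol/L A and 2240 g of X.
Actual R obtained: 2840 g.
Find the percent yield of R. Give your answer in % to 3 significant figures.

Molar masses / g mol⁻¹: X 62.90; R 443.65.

40.6 %

n(Q) = 0.129 × 61100/1000 = 7.882 mol
n(A) = 2.87 × 20000/1000 = 57.40 mol
n(X) = 2240 / 62.90 = 35.61 mol
n/ν for Q = 7.882/1 = 7.882
n/ν for A = 57.40/4 = 14.35
n/ν for X = 35.61/4 = 8.903
Smallest n/ν is Q → limiting reagent.
theoretical n(R) = (2/1) × 7.882 = 15.76 mol → 6992 g
% yield = 2840 / 6992 × 100 = 40.62 %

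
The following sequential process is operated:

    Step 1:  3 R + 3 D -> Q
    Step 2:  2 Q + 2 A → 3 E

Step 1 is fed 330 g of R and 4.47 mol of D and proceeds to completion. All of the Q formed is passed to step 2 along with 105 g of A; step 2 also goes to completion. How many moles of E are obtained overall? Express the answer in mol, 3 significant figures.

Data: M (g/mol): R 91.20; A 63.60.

1.81 mol

Step 1:
n(R) = 330.0 / 91.20 = 3.618 mol
n(D) = 4.470 mol
n/ν → R: 1.206, D: 1.490; R is limiting.
n(Q) produced = (1/3) × 3.618 = 1.206 mol
Step 2:
n(Q) available = 1.206 mol
n(A) = 105.0 / 63.60 = 1.651 mol
n/ν → Q: 0.6030, A: 0.8255; Q is limiting.
n(E) = (3/2) × 1.206 = 1.809 mol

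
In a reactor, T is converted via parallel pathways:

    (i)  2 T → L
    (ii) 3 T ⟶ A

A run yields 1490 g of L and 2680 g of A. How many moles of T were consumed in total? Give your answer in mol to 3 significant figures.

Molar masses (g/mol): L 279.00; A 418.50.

29.9 mol

n(L) = 1490 / 279.00 = 5.341 mol
n(A) = 2680 / 418.50 = 6.404 mol
n(T) via (i) = (2/1)×5.341 = 10.68 mol
n(T) via (ii) = (3/1)×6.404 = 19.21 mol
total n(T) = 10.68 + 19.21 = 29.89 mol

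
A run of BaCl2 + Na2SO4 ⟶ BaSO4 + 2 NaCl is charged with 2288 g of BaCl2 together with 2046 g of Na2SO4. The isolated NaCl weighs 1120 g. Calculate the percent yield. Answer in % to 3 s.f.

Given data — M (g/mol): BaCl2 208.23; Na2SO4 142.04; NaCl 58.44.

n(BaCl2) = 2288 / 208.23 = 10.99 mol
n(Na2SO4) = 2046 / 142.04 = 14.40 mol
n/ν → BaCl2: 10.99, Na2SO4: 14.40; BaCl2 is limiting.
theoretical n(NaCl) = (2/1) × 10.99 = 21.98 mol → 1285 g
% yield = 1120 / 1285 × 100 = 87.16 %

87.2 %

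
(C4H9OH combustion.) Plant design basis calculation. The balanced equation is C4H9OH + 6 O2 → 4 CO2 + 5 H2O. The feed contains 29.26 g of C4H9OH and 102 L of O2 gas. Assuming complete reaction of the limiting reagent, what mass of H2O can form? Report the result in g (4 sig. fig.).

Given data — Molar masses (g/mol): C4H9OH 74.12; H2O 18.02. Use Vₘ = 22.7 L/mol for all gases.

n(C4H9OH) = 29.26 / 74.12 = 0.3948 mol
n(O2) = 102.0 / 22.7 = 4.493 mol
n/ν → C4H9OH: 0.3948, O2: 0.7488; C4H9OH is limiting.
n(H2O) = (5/1) × 0.3948 = 1.974 mol
mass = 1.974 × 18.02 = 35.57 g

35.57 g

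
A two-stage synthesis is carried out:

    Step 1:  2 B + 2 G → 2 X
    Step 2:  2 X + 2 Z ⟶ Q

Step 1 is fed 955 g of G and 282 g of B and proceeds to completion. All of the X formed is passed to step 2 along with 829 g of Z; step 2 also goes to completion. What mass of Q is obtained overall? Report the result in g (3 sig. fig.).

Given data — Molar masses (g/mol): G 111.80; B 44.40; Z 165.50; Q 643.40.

Step 1:
n(G) = 955.0 / 111.80 = 8.542 mol
n(B) = 282.0 / 44.40 = 6.351 mol
n/ν → G: 4.271, B: 3.176; B is limiting.
n(X) produced = (2/2) × 6.351 = 6.351 mol
Step 2:
n(X) available = 6.351 mol
n(Z) = 829.0 / 165.50 = 5.009 mol
n/ν → X: 3.176, Z: 2.505; Z is limiting.
n(Q) = (1/2) × 5.009 = 2.505 mol
mass = 2.505 × 643.40 = 1612 g

1610 g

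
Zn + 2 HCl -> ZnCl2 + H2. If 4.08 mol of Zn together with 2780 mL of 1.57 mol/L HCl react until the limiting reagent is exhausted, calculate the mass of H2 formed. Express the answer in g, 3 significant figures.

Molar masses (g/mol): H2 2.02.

n(Zn) = 4.080 mol
n(HCl) = 1.57 × 2780/1000 = 4.365 mol
n/ν for Zn = 4.080/1 = 4.080
n/ν for HCl = 4.365/2 = 2.183
Smallest n/ν is HCl → limiting reagent.
n(H2) = (1/2) × 4.365 = 2.183 mol
mass = 2.183 × 2.02 = 4.410 g

4.41 g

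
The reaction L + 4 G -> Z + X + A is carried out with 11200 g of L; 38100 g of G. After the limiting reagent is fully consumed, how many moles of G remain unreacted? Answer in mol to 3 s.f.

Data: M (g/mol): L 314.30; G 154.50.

104 mol

n(L) = 11200 / 314.30 = 35.63 mol
n(G) = 38100 / 154.50 = 246.6 mol
n/ν for L = 35.63/1 = 35.63
n/ν for G = 246.6/4 = 61.65
Smallest n/ν is L → limiting reagent.
G consumed = (4/1) × 35.63 = 142.5 mol
G remaining = 246.6 − 142.5 = 104.1 mol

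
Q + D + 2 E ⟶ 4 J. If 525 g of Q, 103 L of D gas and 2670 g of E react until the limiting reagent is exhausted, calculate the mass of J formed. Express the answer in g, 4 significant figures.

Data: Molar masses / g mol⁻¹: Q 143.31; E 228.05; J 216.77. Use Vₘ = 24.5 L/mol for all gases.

3176 g

n(Q) = 525.0 / 143.31 = 3.663 mol
n(D) = 103.0 / 24.5 = 4.204 mol
n(E) = 2670 / 228.05 = 11.71 mol
n/ν → Q: 3.663, D: 4.204, E: 5.855; Q is limiting.
n(J) = (4/1) × 3.663 = 14.65 mol
mass = 14.65 × 216.77 = 3176 g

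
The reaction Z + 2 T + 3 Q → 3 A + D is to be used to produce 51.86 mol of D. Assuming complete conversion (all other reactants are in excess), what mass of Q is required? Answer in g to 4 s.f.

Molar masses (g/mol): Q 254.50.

39600 g

n(D) = 51.86 mol
n(Q) = (3/1) × 51.86 = 155.6 mol
mass = 155.6 × 254.50 = 39600 g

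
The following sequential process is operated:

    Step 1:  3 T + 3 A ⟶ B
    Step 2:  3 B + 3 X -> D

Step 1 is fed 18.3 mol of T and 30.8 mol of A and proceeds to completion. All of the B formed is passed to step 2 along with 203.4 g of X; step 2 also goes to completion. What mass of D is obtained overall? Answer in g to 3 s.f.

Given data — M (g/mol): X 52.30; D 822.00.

Step 1:
n(T) = 18.30 mol
n(A) = 30.80 mol
n/ν → T: 6.100, A: 10.27; T is limiting.
n(B) produced = (1/3) × 18.30 = 6.100 mol
Step 2:
n(B) available = 6.100 mol
n(X) = 203.4 / 52.30 = 3.889 mol
n/ν → B: 2.033, X: 1.296; X is limiting.
n(D) = (1/3) × 3.889 = 1.296 mol
mass = 1.296 × 822.00 = 1065 g

1070 g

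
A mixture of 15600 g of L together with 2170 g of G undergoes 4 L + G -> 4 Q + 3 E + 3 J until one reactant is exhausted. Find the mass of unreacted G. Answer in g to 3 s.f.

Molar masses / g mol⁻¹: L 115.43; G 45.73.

625 g

n(L) = 15600 / 115.43 = 135.1 mol
n(G) = 2170 / 45.73 = 47.45 mol
n/ν for L = 135.1/4 = 33.78
n/ν for G = 47.45/1 = 47.45
Smallest n/ν is L → limiting reagent.
G consumed = (1/4) × 135.1 = 33.78 mol
G remaining = 47.45 − 33.78 = 13.67 mol
mass = 13.67 × 45.73 = 625.1 g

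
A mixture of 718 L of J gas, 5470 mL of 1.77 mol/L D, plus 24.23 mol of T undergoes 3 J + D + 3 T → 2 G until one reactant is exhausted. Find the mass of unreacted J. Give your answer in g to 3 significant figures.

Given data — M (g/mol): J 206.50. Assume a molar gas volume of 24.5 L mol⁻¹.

n(J) = 718.0 / 24.5 = 29.31 mol
n(D) = 1.77 × 5470/1000 = 9.682 mol
n(T) = 24.23 mol
n/ν for J = 29.31/3 = 9.770
n/ν for D = 9.682/1 = 9.682
n/ν for T = 24.23/3 = 8.077
Smallest n/ν is T → limiting reagent.
J consumed = (3/3) × 24.23 = 24.23 mol
J remaining = 29.31 − 24.23 = 5.080 mol
mass = 5.080 × 206.50 = 1049 g

1050 g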